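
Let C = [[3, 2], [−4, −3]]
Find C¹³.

C² = I (check: tr C = 0 and det C = −1), so C¹³ = C since 13 is odd.

[[3, 2], [−4, −3]]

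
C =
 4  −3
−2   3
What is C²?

[[22, −21], [−14, 15]]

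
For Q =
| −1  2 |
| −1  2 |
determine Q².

[[−1, 2], [−1, 2]]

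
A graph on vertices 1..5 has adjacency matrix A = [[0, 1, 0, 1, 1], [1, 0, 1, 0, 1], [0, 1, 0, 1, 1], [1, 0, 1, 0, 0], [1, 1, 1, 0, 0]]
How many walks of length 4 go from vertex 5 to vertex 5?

The number of length-4 walks from vertex 5 to vertex 5 is entry (5,5) of A⁴, where A is the adjacency matrix.
A² = [[3, 1, 3, 0, 1], [1, 3, 1, 2, 2], [3, 1, 3, 0, 1], [0, 2, 0, 2, 2], [1, 2, 1, 2, 3]]
A³ = [[2, 7, 2, 6, 7], [7, 4, 7, 2, 5], [2, 7, 2, 6, 7], [6, 2, 6, 0, 2], [7, 5, 7, 2, 4]]
A⁴ = [[20, 11, 20, 4, 11], [11, 19, 11, 14, 18], [20, 11, 20, 4, 11], [4, 14, 4, 12, 14], [11, 18, 11, 14, 19]]

19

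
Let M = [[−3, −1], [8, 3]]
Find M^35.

M² = I (check: tr M = 0 and det M = −1), so M^35 = M since 35 is odd.

[[−3, −1], [8, 3]]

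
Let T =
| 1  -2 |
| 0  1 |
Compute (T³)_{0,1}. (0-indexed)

T = I + N where N = [[0, -2], [0, 0]] is strictly upper-triangular, so N² = 0.
(I + N)³ = I + 3·N = [[1, -6], [0, 1]].

-6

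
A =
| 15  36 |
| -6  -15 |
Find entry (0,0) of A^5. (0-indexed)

tr A = 0 and det A = -9, so the characteristic polynomial is λ² − (0)λ + (-9) with roots 3 and -3.
Eigenvectors give P = [[-3, -2], [1, 1]] with P⁻¹ = [[-1, -2], [1, 3]], and A = P·diag(3, -3)·P⁻¹.
Then A^5 = P·diag(243, -243)·P⁻¹ = [[-729, 486], [243, -243]] · [[-1, -2], [1, 3]] = [[1215, 2916], [-486, -1215]].

1215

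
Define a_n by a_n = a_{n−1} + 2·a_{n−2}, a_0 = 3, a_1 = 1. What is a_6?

With companion matrix A = [[1, 2], [1, 0]], [a_n, a_{n−1}]ᵀ = A·[a_{n−1}, a_{n−2}]ᵀ, so [a_6, a_5]ᵀ = A⁵·[a_1, a_0]ᵀ.
A⁵ = [[21, 22], [11, 10]], giving [a_6, a_5]ᵀ = [[87], [41]].

87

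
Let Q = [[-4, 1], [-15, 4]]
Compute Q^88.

[[1, 0], [0, 1]]

Q² = I (check: tr Q = 0 and det Q = -1), so Q^88 = I since 88 is even.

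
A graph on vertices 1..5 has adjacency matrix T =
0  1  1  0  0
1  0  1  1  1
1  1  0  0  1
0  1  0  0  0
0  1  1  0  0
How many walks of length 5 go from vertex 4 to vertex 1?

10

The number of length-5 walks from vertex 4 to vertex 1 is entry (4,1) of T^5, where T is the adjacency matrix.
T^2 = [[2, 1, 1, 1, 2], [1, 4, 2, 0, 1], [1, 2, 3, 1, 1], [1, 0, 1, 1, 1], [2, 1, 1, 1, 2]]
T^3 = [[2, 6, 5, 1, 2], [6, 4, 6, 4, 6], [5, 6, 4, 2, 5], [1, 4, 2, 0, 1], [2, 6, 5, 1, 2]]
T^4 = [[11, 10, 10, 6, 11], [10, 22, 16, 4, 10], [10, 16, 16, 6, 10], [6, 4, 6, 4, 6], [11, 10, 10, 6, 11]]
T^5 = [[20, 38, 32, 10, 20], [38, 40, 42, 22, 38], [32, 42, 36, 16, 32], [10, 22, 16, 4, 10], [20, 38, 32, 10, 20]]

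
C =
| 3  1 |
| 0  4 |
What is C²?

[[9, 7], [0, 16]]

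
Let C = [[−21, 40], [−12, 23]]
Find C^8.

tr C = 2 and det C = −3, so the characteristic polynomial is λ² − (2)λ + (−3) with roots −1 and 3.
Eigenvectors give P = [[2, −5], [1, −3]] with P⁻¹ = [[3, −5], [1, −2]], and C = P·diag(−1, 3)·P⁻¹.
Then C^8 = P·diag(1, 6561)·P⁻¹ = [[2, −32805], [1, −19683]] · [[3, −5], [1, −2]] = [[−32799, 65600], [−19680, 39361]].

[[−32799, 65600], [−19680, 39361]]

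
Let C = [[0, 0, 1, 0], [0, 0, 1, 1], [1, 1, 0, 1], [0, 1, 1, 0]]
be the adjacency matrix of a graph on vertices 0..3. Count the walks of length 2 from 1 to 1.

2

The number of length-2 walks from vertex 1 to vertex 1 is entry (1,1) of C², where C is the adjacency matrix.
C² = [[1, 1, 0, 1], [1, 2, 1, 1], [0, 1, 3, 1], [1, 1, 1, 2]]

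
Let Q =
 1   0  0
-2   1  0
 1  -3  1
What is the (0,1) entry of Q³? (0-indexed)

Q = I + N where N = [[0, 0, 0], [-2, 0, 0], [1, -3, 0]] is strictly lower-triangular, so N³ = 0.
(I + N)³ = I + 3·N + 3·N² = [[1, 0, 0], [-6, 1, 0], [21, -9, 1]].

0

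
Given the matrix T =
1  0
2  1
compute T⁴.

T = I + N where N = [[0, 0], [2, 0]] is strictly lower-triangular, so N² = 0.
(I + N)⁴ = I + 4·N = [[1, 0], [8, 1]].

[[1, 0], [8, 1]]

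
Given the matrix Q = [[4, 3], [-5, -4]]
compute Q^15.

Q² = I (check: tr Q = 0 and det Q = -1), so Q^15 = Q since 15 is odd.

[[4, 3], [-5, -4]]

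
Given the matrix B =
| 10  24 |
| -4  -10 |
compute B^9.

tr B = 0 and det B = -4, so the characteristic polynomial is λ² − (0)λ + (-4) with roots -2 and 2.
Eigenvectors give P = [[-2, -3], [1, 1]] with P⁻¹ = [[1, 3], [-1, -2]], and B = P·diag(-2, 2)·P⁻¹.
Then B^9 = P·diag(-512, 512)·P⁻¹ = [[1024, -1536], [-512, 512]] · [[1, 3], [-1, -2]] = [[2560, 6144], [-1024, -2560]].

[[2560, 6144], [-1024, -2560]]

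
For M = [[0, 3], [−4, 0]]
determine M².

[[−12, 0], [0, −12]]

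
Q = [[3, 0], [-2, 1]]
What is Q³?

[[27, 0], [-26, 1]]

tr Q = 4 and det Q = 3, so the characteristic polynomial is λ² − (4)λ + (3) with roots 1 and 3.
Eigenvectors give P = [[0, -1], [1, 1]] with P⁻¹ = [[1, 1], [-1, 0]], and Q = P·diag(1, 3)·P⁻¹.
Then Q³ = P·diag(1, 27)·P⁻¹ = [[0, -27], [1, 27]] · [[1, 1], [-1, 0]] = [[27, 0], [-26, 1]].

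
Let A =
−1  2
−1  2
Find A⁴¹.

[[−1, 2], [−1, 2]]

A² = A (a projection; rank 1, trace 1), so A⁴¹ = A.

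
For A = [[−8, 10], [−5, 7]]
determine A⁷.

tr A = −1 and det A = −6, so the characteristic polynomial is λ² − (−1)λ + (−6) with roots −3 and 2.
Eigenvectors give P = [[2, 1], [1, 1]] with P⁻¹ = [[1, −1], [−1, 2]], and A = P·diag(−3, 2)·P⁻¹.
Then A⁷ = P·diag(−2187, 128)·P⁻¹ = [[−4374, 128], [−2187, 128]] · [[1, −1], [−1, 2]] = [[−4502, 4630], [−2315, 2443]].

[[−4502, 4630], [−2315, 2443]]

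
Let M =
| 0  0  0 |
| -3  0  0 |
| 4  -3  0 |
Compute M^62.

M is strictly triangular, hence nilpotent: M^3 = 0, so M^62 = 0.

[[0, 0, 0], [0, 0, 0], [0, 0, 0]]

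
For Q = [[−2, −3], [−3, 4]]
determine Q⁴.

Q² = [[13, −6], [−6, 25]]
Q³ = [[−8, −63], [−63, 118]]
Q⁴ = [[205, −228], [−228, 661]]

[[205, −228], [−228, 661]]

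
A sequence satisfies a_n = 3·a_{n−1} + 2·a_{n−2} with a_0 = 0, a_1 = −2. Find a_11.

−567334

With companion matrix A = [[3, 2], [1, 0]], [a_n, a_{n−1}]ᵀ = A·[a_{n−1}, a_{n−2}]ᵀ, so [a_11, a_10]ᵀ = A^10·[a_1, a_0]ᵀ.
A^10 = [[283667, 159294], [79647, 44726]], giving [a_11, a_10]ᵀ = [[−567334], [−159294]].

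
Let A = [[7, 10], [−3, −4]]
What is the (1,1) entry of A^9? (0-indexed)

tr A = 3 and det A = 2, so the characteristic polynomial is λ² − (3)λ + (2) with roots 2 and 1.
Eigenvectors give P = [[−2, 5], [1, −3]] with P⁻¹ = [[−3, −5], [−1, −2]], and A = P·diag(2, 1)·P⁻¹.
Then A^9 = P·diag(512, 1)·P⁻¹ = [[−1024, 5], [512, −3]] · [[−3, −5], [−1, −2]] = [[3067, 5110], [−1533, −2554]].

−2554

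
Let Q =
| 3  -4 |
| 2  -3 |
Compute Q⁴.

Q² = I (check: tr Q = 0 and det Q = -1), so Q⁴ = I since 4 is even.

[[1, 0], [0, 1]]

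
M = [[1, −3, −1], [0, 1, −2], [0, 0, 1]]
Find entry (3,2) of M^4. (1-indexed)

M = I + N where N = [[0, −3, −1], [0, 0, −2], [0, 0, 0]] is strictly upper-triangular, so N^3 = 0.
(I + N)^4 = I + 4·N + 6·N^2 = [[1, −12, 32], [0, 1, −8], [0, 0, 1]].

0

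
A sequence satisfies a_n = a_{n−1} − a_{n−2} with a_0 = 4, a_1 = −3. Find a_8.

−7

With companion matrix Q = [[1, −1], [1, 0]], [a_n, a_{n−1}]ᵀ = Q·[a_{n−1}, a_{n−2}]ᵀ, so [a_8, a_7]ᵀ = Q⁷·[a_1, a_0]ᵀ.
Q⁷ = [[1, −1], [1, 0]], giving [a_8, a_7]ᵀ = [[−7], [−3]].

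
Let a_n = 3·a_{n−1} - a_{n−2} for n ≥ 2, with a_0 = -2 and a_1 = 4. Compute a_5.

With companion matrix M = [[3, -1], [1, 0]], [a_n, a_{n−1}]ᵀ = M·[a_{n−1}, a_{n−2}]ᵀ, so [a_5, a_4]ᵀ = M^4·[a_1, a_0]ᵀ.
M^4 = [[55, -21], [21, -8]], giving [a_5, a_4]ᵀ = [[262], [100]].

262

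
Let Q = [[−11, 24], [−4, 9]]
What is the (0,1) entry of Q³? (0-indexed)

tr Q = −2 and det Q = −3, so the characteristic polynomial is λ² − (−2)λ + (−3) with roots 1 and −3.
Eigenvectors give P = [[−2, 3], [−1, 1]] with P⁻¹ = [[1, −3], [1, −2]], and Q = P·diag(1, −3)·P⁻¹.
Then Q³ = P·diag(1, −27)·P⁻¹ = [[−2, −81], [−1, −27]] · [[1, −3], [1, −2]] = [[−83, 168], [−28, 57]].

168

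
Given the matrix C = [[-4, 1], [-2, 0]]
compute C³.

C² = [[14, -4], [8, -2]]
C³ = [[-48, 14], [-28, 8]]

[[-48, 14], [-28, 8]]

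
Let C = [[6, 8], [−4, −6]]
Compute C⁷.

tr C = 0 and det C = −4, so the characteristic polynomial is λ² − (0)λ + (−4) with roots −2 and 2.
Eigenvectors give P = [[−1, 2], [1, −1]] with P⁻¹ = [[1, 2], [1, 1]], and C = P·diag(−2, 2)·P⁻¹.
Then C⁷ = P·diag(−128, 128)·P⁻¹ = [[128, 256], [−128, −128]] · [[1, 2], [1, 1]] = [[384, 512], [−256, −384]].

[[384, 512], [−256, −384]]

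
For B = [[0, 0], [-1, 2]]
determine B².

[[0, 0], [-2, 4]]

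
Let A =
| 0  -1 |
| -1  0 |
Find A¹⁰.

[[1, 0], [0, 1]]

A² = I (check: tr A = 0 and det A = -1), so A¹⁰ = I since 10 is even.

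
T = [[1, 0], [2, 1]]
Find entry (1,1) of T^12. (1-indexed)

1

T = I + N where N = [[0, 0], [2, 0]] is strictly lower-triangular, so N^2 = 0.
(I + N)^12 = I + 12·N = [[1, 0], [24, 1]].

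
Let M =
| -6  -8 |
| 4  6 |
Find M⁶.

tr M = 0 and det M = -4, so the characteristic polynomial is λ² − (0)λ + (-4) with roots 2 and -2.
Eigenvectors give P = [[-1, 2], [1, -1]] with P⁻¹ = [[1, 2], [1, 1]], and M = P·diag(2, -2)·P⁻¹.
Then M⁶ = P·diag(64, 64)·P⁻¹ = [[-64, 128], [64, -64]] · [[1, 2], [1, 1]] = [[64, 0], [0, 64]].

[[64, 0], [0, 64]]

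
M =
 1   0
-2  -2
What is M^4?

M^2 = [[1, 0], [2, 4]]
M^3 = [[1, 0], [-6, -8]]
M^4 = [[1, 0], [10, 16]]

[[1, 0], [10, 16]]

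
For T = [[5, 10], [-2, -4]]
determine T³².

[[5, 10], [-2, -4]]

T² = T (a projection; rank 1, trace 1), so T³² = T.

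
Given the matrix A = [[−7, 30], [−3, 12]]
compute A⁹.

[[−172027, 575130], [−57513, 192222]]

tr A = 5 and det A = 6, so the characteristic polynomial is λ² − (5)λ + (6) with roots 3 and 2.
Eigenvectors give P = [[3, 10], [1, 3]] with P⁻¹ = [[−3, 10], [1, −3]], and A = P·diag(3, 2)·P⁻¹.
Then A⁹ = P·diag(19683, 512)·P⁻¹ = [[59049, 5120], [19683, 1536]] · [[−3, 10], [1, −3]] = [[−172027, 575130], [−57513, 192222]].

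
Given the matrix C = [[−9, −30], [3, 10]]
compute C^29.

[[−9, −30], [3, 10]]

C² = C (a projection; rank 1, trace 1), so C^29 = C.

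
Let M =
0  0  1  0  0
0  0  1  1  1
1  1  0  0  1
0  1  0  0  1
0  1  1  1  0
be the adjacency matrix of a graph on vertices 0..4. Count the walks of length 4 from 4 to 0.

6

The number of length-4 walks from vertex 4 to vertex 0 is entry (4,0) of M^4, where M is the adjacency matrix.
M^2 = [[1, 1, 0, 0, 1], [1, 3, 1, 1, 2], [0, 1, 3, 2, 1], [0, 1, 2, 2, 1], [1, 2, 1, 1, 3]]
M^3 = [[0, 1, 3, 2, 1], [1, 4, 6, 5, 5], [3, 6, 2, 2, 6], [2, 5, 2, 2, 5], [1, 5, 6, 5, 4]]
M^4 = [[3, 6, 2, 2, 6], [6, 16, 10, 9, 15], [2, 10, 15, 12, 10], [2, 9, 12, 10, 9], [6, 15, 10, 9, 16]]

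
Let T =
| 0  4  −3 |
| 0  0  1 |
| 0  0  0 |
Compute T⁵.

T is strictly triangular, hence nilpotent: T³ = 0, so T⁵ = 0.

[[0, 0, 0], [0, 0, 0], [0, 0, 0]]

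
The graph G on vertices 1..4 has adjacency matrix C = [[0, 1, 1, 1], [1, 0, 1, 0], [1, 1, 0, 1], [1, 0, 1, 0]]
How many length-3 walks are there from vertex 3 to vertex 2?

The number of length-3 walks from vertex 3 to vertex 2 is entry (3,2) of C³, where C is the adjacency matrix.
C² = [[3, 1, 2, 1], [1, 2, 1, 2], [2, 1, 3, 1], [1, 2, 1, 2]]
C³ = [[4, 5, 5, 5], [5, 2, 5, 2], [5, 5, 4, 5], [5, 2, 5, 2]]

5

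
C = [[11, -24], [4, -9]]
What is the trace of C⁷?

2186

tr C = 2 and det C = -3, so the characteristic polynomial is λ² − (2)λ + (-3) with roots 3 and -1.
Eigenvectors give P = [[3, -2], [1, -1]] with P⁻¹ = [[1, -2], [1, -3]], and C = P·diag(3, -1)·P⁻¹.
Then C⁷ = P·diag(2187, -1)·P⁻¹ = [[6561, 2], [2187, 1]] · [[1, -2], [1, -3]] = [[6563, -13128], [2188, -4377]].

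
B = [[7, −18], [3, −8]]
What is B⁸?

tr B = −1 and det B = −2, so the characteristic polynomial is λ² − (−1)λ + (−2) with roots 1 and −2.
Eigenvectors give P = [[3, 2], [1, 1]] with P⁻¹ = [[1, −2], [−1, 3]], and B = P·diag(1, −2)·P⁻¹.
Then B⁸ = P·diag(1, 256)·P⁻¹ = [[3, 512], [1, 256]] · [[1, −2], [−1, 3]] = [[−509, 1530], [−255, 766]].

[[−509, 1530], [−255, 766]]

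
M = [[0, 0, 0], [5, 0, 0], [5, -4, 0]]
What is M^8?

M is strictly triangular, hence nilpotent: M^3 = 0, so M^8 = 0.

[[0, 0, 0], [0, 0, 0], [0, 0, 0]]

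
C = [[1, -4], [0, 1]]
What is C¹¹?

C = I + N where N = [[0, -4], [0, 0]] is strictly upper-triangular, so N² = 0.
(I + N)¹¹ = I + 11·N = [[1, -44], [0, 1]].

[[1, -44], [0, 1]]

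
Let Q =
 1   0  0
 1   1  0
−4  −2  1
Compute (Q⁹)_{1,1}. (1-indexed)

Q = I + N where N = [[0, 0, 0], [1, 0, 0], [−4, −2, 0]] is strictly lower-triangular, so N³ = 0.
(I + N)⁹ = I + 9·N + 36·N² = [[1, 0, 0], [9, 1, 0], [−108, −18, 1]].

1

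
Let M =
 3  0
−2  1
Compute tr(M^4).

tr M = 4 and det M = 3, so the characteristic polynomial is λ² − (4)λ + (3) with roots 1 and 3.
Eigenvectors give P = [[0, −1], [1, 1]] with P⁻¹ = [[1, 1], [−1, 0]], and M = P·diag(1, 3)·P⁻¹.
Then M^4 = P·diag(1, 81)·P⁻¹ = [[0, −81], [1, 81]] · [[1, 1], [−1, 0]] = [[81, 0], [−80, 1]].

82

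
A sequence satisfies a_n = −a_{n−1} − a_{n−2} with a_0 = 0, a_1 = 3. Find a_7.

With companion matrix T = [[−1, −1], [1, 0]], [a_n, a_{n−1}]ᵀ = T·[a_{n−1}, a_{n−2}]ᵀ, so [a_7, a_6]ᵀ = T⁶·[a_1, a_0]ᵀ.
T⁶ = [[1, 0], [0, 1]], giving [a_7, a_6]ᵀ = [[3], [0]].

3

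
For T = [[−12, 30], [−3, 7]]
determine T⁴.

[[666, −1950], [195, −569]]

tr T = −5 and det T = 6, so the characteristic polynomial is λ² − (−5)λ + (6) with roots −3 and −2.
Eigenvectors give P = [[10, 3], [3, 1]] with P⁻¹ = [[1, −3], [−3, 10]], and T = P·diag(−3, −2)·P⁻¹.
Then T⁴ = P·diag(81, 16)·P⁻¹ = [[810, 48], [243, 16]] · [[1, −3], [−3, 10]] = [[666, −1950], [195, −569]].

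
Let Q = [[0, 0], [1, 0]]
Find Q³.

Q is strictly triangular, hence nilpotent: Q² = 0, so Q³ = 0.

[[0, 0], [0, 0]]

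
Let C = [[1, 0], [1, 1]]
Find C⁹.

C = I + N where N = [[0, 0], [1, 0]] is strictly lower-triangular, so N² = 0.
(I + N)⁹ = I + 9·N = [[1, 0], [9, 1]].

[[1, 0], [9, 1]]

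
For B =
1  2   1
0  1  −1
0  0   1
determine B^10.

[[1, 20, −80], [0, 1, −10], [0, 0, 1]]

B = I + N where N = [[0, 2, 1], [0, 0, −1], [0, 0, 0]] is strictly upper-triangular, so N^3 = 0.
(I + N)^10 = I + 10·N + 45·N^2 = [[1, 20, −80], [0, 1, −10], [0, 0, 1]].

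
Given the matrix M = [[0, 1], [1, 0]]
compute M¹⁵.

[[0, 1], [1, 0]]

M² = I (check: tr M = 0 and det M = -1), so M¹⁵ = M since 15 is odd.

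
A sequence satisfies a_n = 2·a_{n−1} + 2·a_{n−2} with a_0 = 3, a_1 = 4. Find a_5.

272

With companion matrix B = [[2, 2], [1, 0]], [a_n, a_{n−1}]ᵀ = B·[a_{n−1}, a_{n−2}]ᵀ, so [a_5, a_4]ᵀ = B^4·[a_1, a_0]ᵀ.
B^4 = [[44, 32], [16, 12]], giving [a_5, a_4]ᵀ = [[272], [100]].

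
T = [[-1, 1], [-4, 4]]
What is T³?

T² = [[-3, 3], [-12, 12]]
T³ = [[-9, 9], [-36, 36]]

[[-9, 9], [-36, 36]]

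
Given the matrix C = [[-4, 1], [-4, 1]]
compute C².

[[12, -3], [12, -3]]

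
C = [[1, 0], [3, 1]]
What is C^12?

[[1, 0], [36, 1]]

C = I + N where N = [[0, 0], [3, 0]] is strictly lower-triangular, so N^2 = 0.
(I + N)^12 = I + 12·N = [[1, 0], [36, 1]].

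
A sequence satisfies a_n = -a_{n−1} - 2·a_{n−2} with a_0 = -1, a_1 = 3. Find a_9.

-45

With companion matrix A = [[-1, -2], [1, 0]], [a_n, a_{n−1}]ᵀ = A·[a_{n−1}, a_{n−2}]ᵀ, so [a_9, a_8]ᵀ = A⁸·[a_1, a_0]ᵀ.
A⁸ = [[-17, -6], [3, -14]], giving [a_9, a_8]ᵀ = [[-45], [23]].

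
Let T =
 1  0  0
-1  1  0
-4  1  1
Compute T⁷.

T = I + N where N = [[0, 0, 0], [-1, 0, 0], [-4, 1, 0]] is strictly lower-triangular, so N³ = 0.
(I + N)⁷ = I + 7·N + 21·N² = [[1, 0, 0], [-7, 1, 0], [-49, 7, 1]].

[[1, 0, 0], [-7, 1, 0], [-49, 7, 1]]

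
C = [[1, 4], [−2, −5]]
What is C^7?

tr C = −4 and det C = 3, so the characteristic polynomial is λ² − (−4)λ + (3) with roots −3 and −1.
Eigenvectors give P = [[−1, 2], [1, −1]] with P⁻¹ = [[1, 2], [1, 1]], and C = P·diag(−3, −1)·P⁻¹.
Then C^7 = P·diag(−2187, −1)·P⁻¹ = [[2187, −2], [−2187, 1]] · [[1, 2], [1, 1]] = [[2185, 4372], [−2186, −4373]].

[[2185, 4372], [−2186, −4373]]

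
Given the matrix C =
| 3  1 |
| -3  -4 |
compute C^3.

C^2 = [[6, -1], [3, 13]]
C^3 = [[21, 10], [-30, -49]]

[[21, 10], [-30, -49]]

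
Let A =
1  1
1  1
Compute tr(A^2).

4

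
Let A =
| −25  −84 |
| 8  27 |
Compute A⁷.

tr A = 2 and det A = −3, so the characteristic polynomial is λ² − (2)λ + (−3) with roots 3 and −1.
Eigenvectors give P = [[−3, 7], [1, −2]] with P⁻¹ = [[2, 7], [1, 3]], and A = P·diag(3, −1)·P⁻¹.
Then A⁷ = P·diag(2187, −1)·P⁻¹ = [[−6561, −7], [2187, 2]] · [[2, 7], [1, 3]] = [[−13129, −45948], [4376, 15315]].

[[−13129, −45948], [4376, 15315]]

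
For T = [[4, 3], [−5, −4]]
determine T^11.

T² = I (check: tr T = 0 and det T = −1), so T^11 = T since 11 is odd.

[[4, 3], [−5, −4]]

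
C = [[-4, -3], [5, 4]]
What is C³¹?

[[-4, -3], [5, 4]]

C² = I (check: tr C = 0 and det C = -1), so C³¹ = C since 31 is odd.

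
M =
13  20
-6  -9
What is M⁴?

tr M = 4 and det M = 3, so the characteristic polynomial is λ² − (4)λ + (3) with roots 3 and 1.
Eigenvectors give P = [[-2, -5], [1, 3]] with P⁻¹ = [[-3, -5], [1, 2]], and M = P·diag(3, 1)·P⁻¹.
Then M⁴ = P·diag(81, 1)·P⁻¹ = [[-162, -5], [81, 3]] · [[-3, -5], [1, 2]] = [[481, 800], [-240, -399]].

[[481, 800], [-240, -399]]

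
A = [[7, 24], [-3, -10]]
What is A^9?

tr A = -3 and det A = 2, so the characteristic polynomial is λ² − (-3)λ + (2) with roots -1 and -2.
Eigenvectors give P = [[-3, -8], [1, 3]] with P⁻¹ = [[-3, -8], [1, 3]], and A = P·diag(-1, -2)·P⁻¹.
Then A^9 = P·diag(-1, -512)·P⁻¹ = [[3, 4096], [-1, -1536]] · [[-3, -8], [1, 3]] = [[4087, 12264], [-1533, -4600]].

[[4087, 12264], [-1533, -4600]]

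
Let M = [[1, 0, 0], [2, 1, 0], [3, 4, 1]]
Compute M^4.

M = I + N where N = [[0, 0, 0], [2, 0, 0], [3, 4, 0]] is strictly lower-triangular, so N^3 = 0.
(I + N)^4 = I + 4·N + 6·N^2 = [[1, 0, 0], [8, 1, 0], [60, 16, 1]].

[[1, 0, 0], [8, 1, 0], [60, 16, 1]]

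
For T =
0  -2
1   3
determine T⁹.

tr T = 3 and det T = 2, so the characteristic polynomial is λ² − (3)λ + (2) with roots 1 and 2.
Eigenvectors give P = [[-2, -1], [1, 1]] with P⁻¹ = [[-1, -1], [1, 2]], and T = P·diag(1, 2)·P⁻¹.
Then T⁹ = P·diag(1, 512)·P⁻¹ = [[-2, -512], [1, 512]] · [[-1, -1], [1, 2]] = [[-510, -1022], [511, 1023]].

[[-510, -1022], [511, 1023]]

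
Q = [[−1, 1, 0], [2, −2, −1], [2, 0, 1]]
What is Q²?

[[3, −3, −1], [−8, 6, 1], [0, 2, 1]]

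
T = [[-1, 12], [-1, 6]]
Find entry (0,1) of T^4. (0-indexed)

tr T = 5 and det T = 6, so the characteristic polynomial is λ² − (5)λ + (6) with roots 2 and 3.
Eigenvectors give P = [[4, 3], [1, 1]] with P⁻¹ = [[1, -3], [-1, 4]], and T = P·diag(2, 3)·P⁻¹.
Then T^4 = P·diag(16, 81)·P⁻¹ = [[64, 243], [16, 81]] · [[1, -3], [-1, 4]] = [[-179, 780], [-65, 276]].

780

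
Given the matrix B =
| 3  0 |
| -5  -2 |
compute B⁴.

[[81, 0], [-65, 16]]

tr B = 1 and det B = -6, so the characteristic polynomial is λ² − (1)λ + (-6) with roots -2 and 3.
Eigenvectors give P = [[0, -1], [1, 1]] with P⁻¹ = [[1, 1], [-1, 0]], and B = P·diag(-2, 3)·P⁻¹.
Then B⁴ = P·diag(16, 81)·P⁻¹ = [[0, -81], [16, 81]] · [[1, 1], [-1, 0]] = [[81, 0], [-65, 16]].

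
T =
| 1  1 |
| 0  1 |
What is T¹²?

T = I + N where N = [[0, 1], [0, 0]] is strictly upper-triangular, so N² = 0.
(I + N)¹² = I + 12·N = [[1, 12], [0, 1]].

[[1, 12], [0, 1]]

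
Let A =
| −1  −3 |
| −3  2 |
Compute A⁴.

A² = [[10, −3], [−3, 13]]
A³ = [[−1, −36], [−36, 35]]
A⁴ = [[109, −69], [−69, 178]]

[[109, −69], [−69, 178]]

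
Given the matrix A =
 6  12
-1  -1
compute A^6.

tr A = 5 and det A = 6, so the characteristic polynomial is λ² − (5)λ + (6) with roots 2 and 3.
Eigenvectors give P = [[-3, 4], [1, -1]] with P⁻¹ = [[1, 4], [1, 3]], and A = P·diag(2, 3)·P⁻¹.
Then A^6 = P·diag(64, 729)·P⁻¹ = [[-192, 2916], [64, -729]] · [[1, 4], [1, 3]] = [[2724, 7980], [-665, -1931]].

[[2724, 7980], [-665, -1931]]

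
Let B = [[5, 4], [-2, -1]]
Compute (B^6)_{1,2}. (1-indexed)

1456

tr B = 4 and det B = 3, so the characteristic polynomial is λ² − (4)λ + (3) with roots 1 and 3.
Eigenvectors give P = [[-1, -2], [1, 1]] with P⁻¹ = [[1, 2], [-1, -1]], and B = P·diag(1, 3)·P⁻¹.
Then B^6 = P·diag(1, 729)·P⁻¹ = [[-1, -1458], [1, 729]] · [[1, 2], [-1, -1]] = [[1457, 1456], [-728, -727]].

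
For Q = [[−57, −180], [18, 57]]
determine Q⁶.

[[729, 0], [0, 729]]

tr Q = 0 and det Q = −9, so the characteristic polynomial is λ² − (0)λ + (−9) with roots 3 and −3.
Eigenvectors give P = [[−3, 10], [1, −3]] with P⁻¹ = [[3, 10], [1, 3]], and Q = P·diag(3, −3)·P⁻¹.
Then Q⁶ = P·diag(729, 729)·P⁻¹ = [[−2187, 7290], [729, −2187]] · [[3, 10], [1, 3]] = [[729, 0], [0, 729]].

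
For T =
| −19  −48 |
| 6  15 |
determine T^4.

tr T = −4 and det T = 3, so the characteristic polynomial is λ² − (−4)λ + (3) with roots −1 and −3.
Eigenvectors give P = [[−8, −3], [3, 1]] with P⁻¹ = [[1, 3], [−3, −8]], and T = P·diag(−1, −3)·P⁻¹.
Then T^4 = P·diag(1, 81)·P⁻¹ = [[−8, −243], [3, 81]] · [[1, 3], [−3, −8]] = [[721, 1920], [−240, −639]].

[[721, 1920], [−240, −639]]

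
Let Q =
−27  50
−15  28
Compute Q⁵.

tr Q = 1 and det Q = −6, so the characteristic polynomial is λ² − (1)λ + (−6) with roots 3 and −2.
Eigenvectors give P = [[−5, 2], [−3, 1]] with P⁻¹ = [[1, −2], [3, −5]], and Q = P·diag(3, −2)·P⁻¹.
Then Q⁵ = P·diag(243, −32)·P⁻¹ = [[−1215, −64], [−729, −32]] · [[1, −2], [3, −5]] = [[−1407, 2750], [−825, 1618]].

[[−1407, 2750], [−825, 1618]]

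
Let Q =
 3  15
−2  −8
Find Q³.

[[87, 285], [−38, −122]]

tr Q = −5 and det Q = 6, so the characteristic polynomial is λ² − (−5)λ + (6) with roots −3 and −2.
Eigenvectors give P = [[−5, 3], [2, −1]] with P⁻¹ = [[1, 3], [2, 5]], and Q = P·diag(−3, −2)·P⁻¹.
Then Q³ = P·diag(−27, −8)·P⁻¹ = [[135, −24], [−54, 8]] · [[1, 3], [2, 5]] = [[87, 285], [−38, −122]].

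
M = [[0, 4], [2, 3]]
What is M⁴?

M² = [[8, 12], [6, 17]]
M³ = [[24, 68], [34, 75]]
M⁴ = [[136, 300], [150, 361]]

[[136, 300], [150, 361]]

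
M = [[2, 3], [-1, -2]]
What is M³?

M² = I (check: tr M = 0 and det M = -1), so M³ = M since 3 is odd.

[[2, 3], [-1, -2]]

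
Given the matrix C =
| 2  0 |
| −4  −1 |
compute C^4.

[[16, 0], [−20, 1]]

C^2 = [[4, 0], [−4, 1]]
C^3 = [[8, 0], [−12, −1]]
C^4 = [[16, 0], [−20, 1]]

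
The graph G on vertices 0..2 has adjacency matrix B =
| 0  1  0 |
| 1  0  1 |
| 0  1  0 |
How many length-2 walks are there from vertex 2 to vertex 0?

1

The number of length-2 walks from vertex 2 to vertex 0 is entry (2,0) of B², where B is the adjacency matrix.
B² = [[1, 0, 1], [0, 2, 0], [1, 0, 1]]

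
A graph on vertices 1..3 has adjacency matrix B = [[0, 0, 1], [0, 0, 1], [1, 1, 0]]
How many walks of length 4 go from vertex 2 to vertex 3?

The number of length-4 walks from vertex 2 to vertex 3 is entry (2,3) of B⁴, where B is the adjacency matrix.
B² = [[1, 1, 0], [1, 1, 0], [0, 0, 2]]
B³ = [[0, 0, 2], [0, 0, 2], [2, 2, 0]]
B⁴ = [[2, 2, 0], [2, 2, 0], [0, 0, 4]]

0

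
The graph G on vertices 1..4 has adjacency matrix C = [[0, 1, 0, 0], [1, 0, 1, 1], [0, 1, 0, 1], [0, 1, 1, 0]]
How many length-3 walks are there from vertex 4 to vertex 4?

The number of length-3 walks from vertex 4 to vertex 4 is entry (4,4) of C³, where C is the adjacency matrix.
C² = [[1, 0, 1, 1], [0, 3, 1, 1], [1, 1, 2, 1], [1, 1, 1, 2]]
C³ = [[0, 3, 1, 1], [3, 2, 4, 4], [1, 4, 2, 3], [1, 4, 3, 2]]

2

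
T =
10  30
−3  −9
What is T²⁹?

[[10, 30], [−3, −9]]

T² = T (a projection; rank 1, trace 1), so T²⁹ = T.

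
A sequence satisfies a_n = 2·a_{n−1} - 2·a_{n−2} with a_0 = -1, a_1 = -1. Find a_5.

4

With companion matrix Q = [[2, -2], [1, 0]], [a_n, a_{n−1}]ᵀ = Q·[a_{n−1}, a_{n−2}]ᵀ, so [a_5, a_4]ᵀ = Q⁴·[a_1, a_0]ᵀ.
Q⁴ = [[-4, 0], [0, -4]], giving [a_5, a_4]ᵀ = [[4], [4]].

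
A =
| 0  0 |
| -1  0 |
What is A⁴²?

A is strictly triangular, hence nilpotent: A² = 0, so A⁴² = 0.

[[0, 0], [0, 0]]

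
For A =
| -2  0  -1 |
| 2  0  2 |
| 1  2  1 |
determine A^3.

[[-9, 2, -6], [12, 0, 10], [2, 8, 5]]

A^2 = [[3, -2, 1], [-2, 4, 0], [3, 2, 4]]
A^3 = [[-9, 2, -6], [12, 0, 10], [2, 8, 5]]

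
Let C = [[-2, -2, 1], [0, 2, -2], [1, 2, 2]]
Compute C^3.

[[-6, 2, 9], [-4, -12, -18], [1, 14, -10]]

C^2 = [[5, 2, 4], [-2, 0, -8], [0, 6, 1]]
C^3 = [[-6, 2, 9], [-4, -12, -18], [1, 14, -10]]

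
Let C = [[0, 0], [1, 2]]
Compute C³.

C² = [[0, 0], [2, 4]]
C³ = [[0, 0], [4, 8]]

[[0, 0], [4, 8]]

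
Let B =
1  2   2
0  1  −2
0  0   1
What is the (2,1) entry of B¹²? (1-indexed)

B = I + N where N = [[0, 2, 2], [0, 0, −2], [0, 0, 0]] is strictly upper-triangular, so N³ = 0.
(I + N)¹² = I + 12·N + 66·N² = [[1, 24, −240], [0, 1, −24], [0, 0, 1]].

0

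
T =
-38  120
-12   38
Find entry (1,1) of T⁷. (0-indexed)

tr T = 0 and det T = -4, so the characteristic polynomial is λ² − (0)λ + (-4) with roots -2 and 2.
Eigenvectors give P = [[10, -3], [3, -1]] with P⁻¹ = [[1, -3], [3, -10]], and T = P·diag(-2, 2)·P⁻¹.
Then T⁷ = P·diag(-128, 128)·P⁻¹ = [[-1280, -384], [-384, -128]] · [[1, -3], [3, -10]] = [[-2432, 7680], [-768, 2432]].

2432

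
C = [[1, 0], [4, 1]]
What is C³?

[[1, 0], [12, 1]]

C = I + N where N = [[0, 0], [4, 0]] is strictly lower-triangular, so N² = 0.
(I + N)³ = I + 3·N = [[1, 0], [12, 1]].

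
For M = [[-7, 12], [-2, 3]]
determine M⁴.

[[241, -480], [80, -159]]

tr M = -4 and det M = 3, so the characteristic polynomial is λ² − (-4)λ + (3) with roots -3 and -1.
Eigenvectors give P = [[3, 2], [1, 1]] with P⁻¹ = [[1, -2], [-1, 3]], and M = P·diag(-3, -1)·P⁻¹.
Then M⁴ = P·diag(81, 1)·P⁻¹ = [[243, 2], [81, 1]] · [[1, -2], [-1, 3]] = [[241, -480], [80, -159]].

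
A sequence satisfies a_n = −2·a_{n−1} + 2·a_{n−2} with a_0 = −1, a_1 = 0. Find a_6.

−88

With companion matrix M = [[−2, 2], [1, 0]], [a_n, a_{n−1}]ᵀ = M·[a_{n−1}, a_{n−2}]ᵀ, so [a_6, a_5]ᵀ = M^5·[a_1, a_0]ᵀ.
M^5 = [[−120, 88], [44, −32]], giving [a_6, a_5]ᵀ = [[−88], [32]].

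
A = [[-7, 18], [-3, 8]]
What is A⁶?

tr A = 1 and det A = -2, so the characteristic polynomial is λ² − (1)λ + (-2) with roots 2 and -1.
Eigenvectors give P = [[2, 3], [1, 1]] with P⁻¹ = [[-1, 3], [1, -2]], and A = P·diag(2, -1)·P⁻¹.
Then A⁶ = P·diag(64, 1)·P⁻¹ = [[128, 3], [64, 1]] · [[-1, 3], [1, -2]] = [[-125, 378], [-63, 190]].

[[-125, 378], [-63, 190]]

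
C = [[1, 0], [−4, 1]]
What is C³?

[[1, 0], [−12, 1]]

C = I + N where N = [[0, 0], [−4, 0]] is strictly lower-triangular, so N² = 0.
(I + N)³ = I + 3·N = [[1, 0], [−12, 1]].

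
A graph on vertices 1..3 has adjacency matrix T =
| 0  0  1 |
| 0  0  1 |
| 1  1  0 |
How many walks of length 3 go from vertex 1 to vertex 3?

2

The number of length-3 walks from vertex 1 to vertex 3 is entry (1,3) of T³, where T is the adjacency matrix.
T² = [[1, 1, 0], [1, 1, 0], [0, 0, 2]]
T³ = [[0, 0, 2], [0, 0, 2], [2, 2, 0]]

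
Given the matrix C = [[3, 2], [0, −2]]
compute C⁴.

[[81, 26], [0, 16]]

C² = [[9, 2], [0, 4]]
C³ = [[27, 14], [0, −8]]
C⁴ = [[81, 26], [0, 16]]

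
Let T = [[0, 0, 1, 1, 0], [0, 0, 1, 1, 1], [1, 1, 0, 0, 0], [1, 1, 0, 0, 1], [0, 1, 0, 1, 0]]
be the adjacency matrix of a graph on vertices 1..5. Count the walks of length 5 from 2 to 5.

22

The number of length-5 walks from vertex 2 to vertex 5 is entry (2,5) of T⁵, where T is the adjacency matrix.
T² = [[2, 2, 0, 0, 1], [2, 3, 0, 1, 1], [0, 0, 2, 2, 1], [0, 1, 2, 3, 1], [1, 1, 1, 1, 2]]
T³ = [[0, 1, 4, 5, 2], [1, 2, 5, 6, 4], [4, 5, 0, 1, 2], [5, 6, 1, 2, 4], [2, 4, 2, 4, 2]]
T⁴ = [[9, 11, 1, 3, 6], [11, 15, 3, 7, 8], [1, 3, 9, 11, 6], [3, 7, 11, 15, 8], [6, 8, 6, 8, 8]]
T⁵ = [[4, 10, 20, 26, 14], [10, 18, 26, 34, 22], [20, 26, 4, 10, 14], [26, 34, 10, 18, 22], [14, 22, 14, 22, 16]]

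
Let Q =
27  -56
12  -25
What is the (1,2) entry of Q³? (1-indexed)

tr Q = 2 and det Q = -3, so the characteristic polynomial is λ² − (2)λ + (-3) with roots -1 and 3.
Eigenvectors give P = [[2, 7], [1, 3]] with P⁻¹ = [[-3, 7], [1, -2]], and Q = P·diag(-1, 3)·P⁻¹.
Then Q³ = P·diag(-1, 27)·P⁻¹ = [[-2, 189], [-1, 81]] · [[-3, 7], [1, -2]] = [[195, -392], [84, -169]].

-392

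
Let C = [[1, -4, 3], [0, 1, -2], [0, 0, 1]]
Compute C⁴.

C = I + N where N = [[0, -4, 3], [0, 0, -2], [0, 0, 0]] is strictly upper-triangular, so N³ = 0.
(I + N)⁴ = I + 4·N + 6·N² = [[1, -16, 60], [0, 1, -8], [0, 0, 1]].

[[1, -16, 60], [0, 1, -8], [0, 0, 1]]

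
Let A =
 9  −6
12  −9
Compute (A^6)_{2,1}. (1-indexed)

tr A = 0 and det A = −9, so the characteristic polynomial is λ² − (0)λ + (−9) with roots −3 and 3.
Eigenvectors give P = [[−1, 1], [−2, 1]] with P⁻¹ = [[1, −1], [2, −1]], and A = P·diag(−3, 3)·P⁻¹.
Then A^6 = P·diag(729, 729)·P⁻¹ = [[−729, 729], [−1458, 729]] · [[1, −1], [2, −1]] = [[729, 0], [0, 729]].

0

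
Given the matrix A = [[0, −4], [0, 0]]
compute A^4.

A is strictly triangular, hence nilpotent: A^2 = 0, so A^4 = 0.

[[0, 0], [0, 0]]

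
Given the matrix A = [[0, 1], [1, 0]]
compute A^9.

A² = I (check: tr A = 0 and det A = −1), so A^9 = A since 9 is odd.

[[0, 1], [1, 0]]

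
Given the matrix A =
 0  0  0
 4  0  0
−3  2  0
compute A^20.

A is strictly triangular, hence nilpotent: A^3 = 0, so A^20 = 0.

[[0, 0, 0], [0, 0, 0], [0, 0, 0]]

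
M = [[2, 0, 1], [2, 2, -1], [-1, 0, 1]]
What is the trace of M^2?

7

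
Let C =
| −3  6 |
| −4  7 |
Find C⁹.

[[−39363, 59046], [−39364, 59047]]

tr C = 4 and det C = 3, so the characteristic polynomial is λ² − (4)λ + (3) with roots 1 and 3.
Eigenvectors give P = [[3, −1], [2, −1]] with P⁻¹ = [[1, −1], [2, −3]], and C = P·diag(1, 3)·P⁻¹.
Then C⁹ = P·diag(1, 19683)·P⁻¹ = [[3, −19683], [2, −19683]] · [[1, −1], [2, −3]] = [[−39363, 59046], [−39364, 59047]].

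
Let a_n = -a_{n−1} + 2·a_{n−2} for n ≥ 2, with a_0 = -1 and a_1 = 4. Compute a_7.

With companion matrix T = [[-1, 2], [1, 0]], [a_n, a_{n−1}]ᵀ = T·[a_{n−1}, a_{n−2}]ᵀ, so [a_7, a_6]ᵀ = T⁶·[a_1, a_0]ᵀ.
T⁶ = [[43, -42], [-21, 22]], giving [a_7, a_6]ᵀ = [[214], [-106]].

214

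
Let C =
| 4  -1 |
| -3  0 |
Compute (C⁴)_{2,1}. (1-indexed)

C² = [[19, -4], [-12, 3]]
C³ = [[88, -19], [-57, 12]]
C⁴ = [[409, -88], [-264, 57]]

-264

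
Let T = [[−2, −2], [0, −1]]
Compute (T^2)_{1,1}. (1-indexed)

4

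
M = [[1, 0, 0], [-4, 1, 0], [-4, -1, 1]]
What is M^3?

M = I + N where N = [[0, 0, 0], [-4, 0, 0], [-4, -1, 0]] is strictly lower-triangular, so N^3 = 0.
(I + N)^3 = I + 3·N + 3·N^2 = [[1, 0, 0], [-12, 1, 0], [0, -3, 1]].

[[1, 0, 0], [-12, 1, 0], [0, -3, 1]]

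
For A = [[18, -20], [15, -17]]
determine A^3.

[[132, -140], [105, -113]]

tr A = 1 and det A = -6, so the characteristic polynomial is λ² − (1)λ + (-6) with roots 3 and -2.
Eigenvectors give P = [[-4, -1], [-3, -1]] with P⁻¹ = [[-1, 1], [3, -4]], and A = P·diag(3, -2)·P⁻¹.
Then A^3 = P·diag(27, -8)·P⁻¹ = [[-108, 8], [-81, 8]] · [[-1, 1], [3, -4]] = [[132, -140], [105, -113]].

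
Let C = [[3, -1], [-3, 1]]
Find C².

[[12, -4], [-12, 4]]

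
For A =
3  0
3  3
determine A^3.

A^2 = [[9, 0], [18, 9]]
A^3 = [[27, 0], [81, 27]]

[[27, 0], [81, 27]]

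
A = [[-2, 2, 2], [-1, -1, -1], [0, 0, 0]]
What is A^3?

[[2, 10, 10], [-5, 7, 7], [0, 0, 0]]

A^2 = [[2, -6, -6], [3, -1, -1], [0, 0, 0]]
A^3 = [[2, 10, 10], [-5, 7, 7], [0, 0, 0]]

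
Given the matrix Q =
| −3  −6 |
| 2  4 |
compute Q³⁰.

[[−3, −6], [2, 4]]

Q² = Q (a projection; rank 1, trace 1), so Q³⁰ = Q.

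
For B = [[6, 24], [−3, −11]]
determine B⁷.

tr B = −5 and det B = 6, so the characteristic polynomial is λ² − (−5)λ + (6) with roots −3 and −2.
Eigenvectors give P = [[−8, −3], [3, 1]] with P⁻¹ = [[1, 3], [−3, −8]], and B = P·diag(−3, −2)·P⁻¹.
Then B⁷ = P·diag(−2187, −128)·P⁻¹ = [[17496, 384], [−6561, −128]] · [[1, 3], [−3, −8]] = [[16344, 49416], [−6177, −18659]].

[[16344, 49416], [−6177, −18659]]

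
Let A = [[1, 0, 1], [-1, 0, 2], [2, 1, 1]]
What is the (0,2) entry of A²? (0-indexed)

2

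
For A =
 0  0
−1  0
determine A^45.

[[0, 0], [0, 0]]

A is strictly triangular, hence nilpotent: A^2 = 0, so A^45 = 0.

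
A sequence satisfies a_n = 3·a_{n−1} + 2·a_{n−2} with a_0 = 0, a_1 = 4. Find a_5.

With companion matrix B = [[3, 2], [1, 0]], [a_n, a_{n−1}]ᵀ = B·[a_{n−1}, a_{n−2}]ᵀ, so [a_5, a_4]ᵀ = B^4·[a_1, a_0]ᵀ.
B^4 = [[139, 78], [39, 22]], giving [a_5, a_4]ᵀ = [[556], [156]].

556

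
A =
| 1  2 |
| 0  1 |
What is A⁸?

[[1, 16], [0, 1]]

A = I + N where N = [[0, 2], [0, 0]] is strictly upper-triangular, so N² = 0.
(I + N)⁸ = I + 8·N = [[1, 16], [0, 1]].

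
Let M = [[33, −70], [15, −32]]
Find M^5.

[[1893, −3850], [825, −1682]]

tr M = 1 and det M = −6, so the characteristic polynomial is λ² − (1)λ + (−6) with roots −2 and 3.
Eigenvectors give P = [[2, 7], [1, 3]] with P⁻¹ = [[−3, 7], [1, −2]], and M = P·diag(−2, 3)·P⁻¹.
Then M^5 = P·diag(−32, 243)·P⁻¹ = [[−64, 1701], [−32, 729]] · [[−3, 7], [1, −2]] = [[1893, −3850], [825, −1682]].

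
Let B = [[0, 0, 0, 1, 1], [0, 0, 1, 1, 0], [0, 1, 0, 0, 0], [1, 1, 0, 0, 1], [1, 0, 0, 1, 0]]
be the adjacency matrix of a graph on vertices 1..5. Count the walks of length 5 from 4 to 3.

2

The number of length-5 walks from vertex 4 to vertex 3 is entry (4,3) of B^5, where B is the adjacency matrix.
B^2 = [[2, 1, 0, 1, 1], [1, 2, 0, 0, 1], [0, 0, 1, 1, 0], [1, 0, 1, 3, 1], [1, 1, 0, 1, 2]]
B^3 = [[2, 1, 1, 4, 3], [1, 0, 2, 4, 1], [1, 2, 0, 0, 1], [4, 4, 0, 2, 4], [3, 1, 1, 4, 2]]
B^4 = [[7, 5, 1, 6, 6], [5, 6, 0, 2, 5], [1, 0, 2, 4, 1], [6, 2, 4, 12, 6], [6, 5, 1, 6, 7]]
B^5 = [[12, 7, 5, 18, 13], [7, 2, 6, 16, 7], [5, 6, 0, 2, 5], [18, 16, 2, 14, 18], [13, 7, 5, 18, 12]]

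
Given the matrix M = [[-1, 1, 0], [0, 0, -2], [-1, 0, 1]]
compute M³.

M² = [[1, -1, -2], [2, 0, -2], [0, -1, 1]]
M³ = [[1, 1, 0], [0, 2, -2], [-1, 0, 3]]

[[1, 1, 0], [0, 2, -2], [-1, 0, 3]]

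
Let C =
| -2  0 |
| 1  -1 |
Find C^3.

[[-8, 0], [7, -1]]

tr C = -3 and det C = 2, so the characteristic polynomial is λ² − (-3)λ + (2) with roots -2 and -1.
Eigenvectors give P = [[-1, 0], [1, -1]] with P⁻¹ = [[-1, 0], [-1, -1]], and C = P·diag(-2, -1)·P⁻¹.
Then C^3 = P·diag(-8, -1)·P⁻¹ = [[8, 0], [-8, 1]] · [[-1, 0], [-1, -1]] = [[-8, 0], [7, -1]].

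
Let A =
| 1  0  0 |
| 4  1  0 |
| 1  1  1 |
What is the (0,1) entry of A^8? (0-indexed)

0

A = I + N where N = [[0, 0, 0], [4, 0, 0], [1, 1, 0]] is strictly lower-triangular, so N^3 = 0.
(I + N)^8 = I + 8·N + 28·N^2 = [[1, 0, 0], [32, 1, 0], [120, 8, 1]].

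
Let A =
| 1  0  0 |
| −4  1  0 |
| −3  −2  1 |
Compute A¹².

A = I + N where N = [[0, 0, 0], [−4, 0, 0], [−3, −2, 0]] is strictly lower-triangular, so N³ = 0.
(I + N)¹² = I + 12·N + 66·N² = [[1, 0, 0], [−48, 1, 0], [492, −24, 1]].

[[1, 0, 0], [−48, 1, 0], [492, −24, 1]]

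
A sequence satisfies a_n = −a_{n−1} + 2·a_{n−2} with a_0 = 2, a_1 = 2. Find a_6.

2

With companion matrix C = [[−1, 2], [1, 0]], [a_n, a_{n−1}]ᵀ = C·[a_{n−1}, a_{n−2}]ᵀ, so [a_6, a_5]ᵀ = C⁵·[a_1, a_0]ᵀ.
C⁵ = [[−21, 22], [11, −10]], giving [a_6, a_5]ᵀ = [[2], [2]].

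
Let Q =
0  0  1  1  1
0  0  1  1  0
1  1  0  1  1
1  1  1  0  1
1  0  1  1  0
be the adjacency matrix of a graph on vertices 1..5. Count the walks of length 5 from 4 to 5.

93

The number of length-5 walks from vertex 4 to vertex 5 is entry (4,5) of Q⁵, where Q is the adjacency matrix.
Q² = [[3, 2, 2, 2, 2], [2, 2, 1, 1, 2], [2, 1, 4, 3, 2], [2, 1, 3, 4, 2], [2, 2, 2, 2, 3]]
Q³ = [[6, 4, 9, 9, 7], [4, 2, 7, 7, 4], [9, 7, 8, 9, 9], [9, 7, 9, 8, 9], [7, 4, 9, 9, 6]]
Q⁴ = [[25, 18, 26, 26, 24], [18, 14, 17, 17, 18], [26, 17, 34, 33, 26], [26, 17, 33, 34, 26], [24, 18, 26, 26, 25]]
Q⁵ = [[76, 52, 93, 93, 77], [52, 34, 67, 67, 52], [93, 67, 102, 103, 93], [93, 67, 103, 102, 93], [77, 52, 93, 93, 76]]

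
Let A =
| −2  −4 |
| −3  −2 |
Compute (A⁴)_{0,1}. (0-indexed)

A² = [[16, 16], [12, 16]]
A³ = [[−80, −96], [−72, −80]]
A⁴ = [[448, 512], [384, 448]]

512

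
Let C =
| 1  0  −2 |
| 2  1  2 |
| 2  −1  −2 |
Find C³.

C² = [[−3, 2, 2], [8, −1, −6], [−4, 1, −2]]
C³ = [[5, 0, 6], [−6, 5, −6], [−6, 3, 14]]

[[5, 0, 6], [−6, 5, −6], [−6, 3, 14]]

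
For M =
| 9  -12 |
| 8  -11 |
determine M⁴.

[[-159, 240], [-160, 241]]

tr M = -2 and det M = -3, so the characteristic polynomial is λ² − (-2)λ + (-3) with roots -3 and 1.
Eigenvectors give P = [[-1, 3], [-1, 2]] with P⁻¹ = [[2, -3], [1, -1]], and M = P·diag(-3, 1)·P⁻¹.
Then M⁴ = P·diag(81, 1)·P⁻¹ = [[-81, 3], [-81, 2]] · [[2, -3], [1, -1]] = [[-159, 240], [-160, 241]].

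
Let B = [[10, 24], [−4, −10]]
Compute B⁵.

tr B = 0 and det B = −4, so the characteristic polynomial is λ² − (0)λ + (−4) with roots −2 and 2.
Eigenvectors give P = [[2, 3], [−1, −1]] with P⁻¹ = [[−1, −3], [1, 2]], and B = P·diag(−2, 2)·P⁻¹.
Then B⁵ = P·diag(−32, 32)·P⁻¹ = [[−64, 96], [32, −32]] · [[−1, −3], [1, 2]] = [[160, 384], [−64, −160]].

[[160, 384], [−64, −160]]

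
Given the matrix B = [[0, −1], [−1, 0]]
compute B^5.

B² = I (check: tr B = 0 and det B = −1), so B^5 = B since 5 is odd.

[[0, −1], [−1, 0]]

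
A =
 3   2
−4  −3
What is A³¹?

[[3, 2], [−4, −3]]

A² = I (check: tr A = 0 and det A = −1), so A³¹ = A since 31 is odd.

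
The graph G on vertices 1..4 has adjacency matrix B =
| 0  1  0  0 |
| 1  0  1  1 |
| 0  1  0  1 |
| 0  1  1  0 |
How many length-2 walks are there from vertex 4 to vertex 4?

The number of length-2 walks from vertex 4 to vertex 4 is entry (4,4) of B^2, where B is the adjacency matrix.
B^2 = [[1, 0, 1, 1], [0, 3, 1, 1], [1, 1, 2, 1], [1, 1, 1, 2]]

2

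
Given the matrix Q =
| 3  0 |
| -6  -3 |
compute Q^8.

tr Q = 0 and det Q = -9, so the characteristic polynomial is λ² − (0)λ + (-9) with roots 3 and -3.
Eigenvectors give P = [[-1, 0], [1, 1]] with P⁻¹ = [[-1, 0], [1, 1]], and Q = P·diag(3, -3)·P⁻¹.
Then Q^8 = P·diag(6561, 6561)·P⁻¹ = [[-6561, 0], [6561, 6561]] · [[-1, 0], [1, 1]] = [[6561, 0], [0, 6561]].

[[6561, 0], [0, 6561]]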